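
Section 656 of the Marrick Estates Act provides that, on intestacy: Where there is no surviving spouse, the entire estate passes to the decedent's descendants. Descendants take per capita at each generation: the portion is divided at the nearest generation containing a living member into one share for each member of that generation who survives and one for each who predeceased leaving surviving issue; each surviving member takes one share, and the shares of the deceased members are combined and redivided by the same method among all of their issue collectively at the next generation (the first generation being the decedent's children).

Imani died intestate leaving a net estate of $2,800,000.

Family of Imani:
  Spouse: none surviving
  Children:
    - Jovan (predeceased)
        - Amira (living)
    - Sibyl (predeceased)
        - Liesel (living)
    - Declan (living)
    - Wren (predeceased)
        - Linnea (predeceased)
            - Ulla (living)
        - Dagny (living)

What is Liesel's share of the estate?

The entire $2,800,000 passes to the descendants.
That amount ($2,800,000) is divided at the children's generation into 4 shares of $700,000. Declan takes $700,000. The 3 shares of the deceased (Jovan, Sibyl, and Wren) are combined into a pool of $2,100,000.
That pool ($2,100,000) is divided at the grandchildren's generation into 4 shares of $525,000. Amira, Liesel, and Dagny each take $525,000. The remaining share for the deceased Linnea ($525,000) is carried to the next generation.
That pool ($525,000) passes entirely to Ulla, the sole taker at the great-grandchildren's generation.

Liesel receives $525,000.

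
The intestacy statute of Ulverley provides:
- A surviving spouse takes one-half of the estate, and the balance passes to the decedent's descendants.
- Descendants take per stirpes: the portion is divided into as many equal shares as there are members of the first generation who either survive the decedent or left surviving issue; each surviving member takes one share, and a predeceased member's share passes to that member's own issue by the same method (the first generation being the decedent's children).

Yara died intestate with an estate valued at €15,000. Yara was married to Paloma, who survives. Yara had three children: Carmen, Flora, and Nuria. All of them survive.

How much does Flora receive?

Flora receives €2,500.

Paloma takes one-half of €15,000 = €7,500. The remaining €7,500 passes to the descendants.
The descendants' portion (€7,500) is divided into 3 shares of €2,500: Carmen, Flora, and Nuria each take €2,500.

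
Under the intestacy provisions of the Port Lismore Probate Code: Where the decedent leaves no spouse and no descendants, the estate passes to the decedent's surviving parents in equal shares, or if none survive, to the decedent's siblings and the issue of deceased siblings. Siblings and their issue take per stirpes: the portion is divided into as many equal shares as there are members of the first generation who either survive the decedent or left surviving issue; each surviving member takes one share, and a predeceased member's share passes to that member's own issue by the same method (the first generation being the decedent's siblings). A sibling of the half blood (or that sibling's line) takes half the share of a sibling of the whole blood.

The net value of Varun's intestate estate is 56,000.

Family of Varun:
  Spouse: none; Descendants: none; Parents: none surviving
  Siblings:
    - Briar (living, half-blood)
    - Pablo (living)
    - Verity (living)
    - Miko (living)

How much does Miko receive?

Miko receives 16,000.

The entire 56,000 passes to the siblings and their issue.
Counting each half-blood sibling's line as half a unit, there are 7/2 units in 56,000, so one unit is 16,000. Whole-blood lines (Pablo, Verity, and Miko) take 16,000 each; half-blood lines (Briar) take 8,000 each.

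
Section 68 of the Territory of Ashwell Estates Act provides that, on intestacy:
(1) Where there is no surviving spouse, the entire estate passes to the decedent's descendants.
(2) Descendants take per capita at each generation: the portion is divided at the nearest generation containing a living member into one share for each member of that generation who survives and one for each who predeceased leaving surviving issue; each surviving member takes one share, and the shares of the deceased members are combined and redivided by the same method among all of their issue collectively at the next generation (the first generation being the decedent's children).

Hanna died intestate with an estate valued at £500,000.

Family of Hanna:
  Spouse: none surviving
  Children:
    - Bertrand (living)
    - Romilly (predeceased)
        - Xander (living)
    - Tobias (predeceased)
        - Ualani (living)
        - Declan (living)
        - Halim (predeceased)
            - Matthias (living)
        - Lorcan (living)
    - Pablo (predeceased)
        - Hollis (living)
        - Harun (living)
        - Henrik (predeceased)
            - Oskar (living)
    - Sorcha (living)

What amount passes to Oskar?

Oskar receives £37,500.

The entire £500,000 passes to the descendants.
That amount (£500,000) is divided at the children's generation into 5 shares of £100,000. Bertrand and Sorcha each take £100,000. The 3 shares of the deceased (Romilly, Tobias, and Pablo) are combined into a pool of £300,000.
That pool (£300,000) is divided at the grandchildren's generation into 8 shares of £37,500. Xander, Ualani, Declan, Lorcan, Hollis, and Harun each take £37,500. The 2 shares of the deceased (Halim and Henrik) are combined into a pool of £75,000.
That pool (£75,000) is divided at the great-grandchildren's generation equally among Matthias and Oskar: £37,500 each.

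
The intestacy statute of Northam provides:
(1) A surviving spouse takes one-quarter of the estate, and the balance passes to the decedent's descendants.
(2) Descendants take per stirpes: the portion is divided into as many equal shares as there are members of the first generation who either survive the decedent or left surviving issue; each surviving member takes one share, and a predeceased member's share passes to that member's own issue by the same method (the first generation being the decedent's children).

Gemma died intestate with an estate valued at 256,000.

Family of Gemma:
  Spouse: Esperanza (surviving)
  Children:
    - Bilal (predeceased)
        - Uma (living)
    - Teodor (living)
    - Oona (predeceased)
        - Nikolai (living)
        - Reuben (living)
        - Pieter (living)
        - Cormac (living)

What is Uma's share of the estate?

Uma receives 64,000.

Esperanza takes one-quarter of 256,000 = 64,000. The remaining 192,000 passes to the descendants.
The descendants' portion (192,000) is divided into 3 shares of 64,000: Teodor takes 64,000; Bilal's 64,000 share passes to Bilal's issue; Oona's 64,000 share passes to Oona's issue.
Bilal's share (64,000) passes entirely to Uma.
Oona's share (64,000) is divided into 4 shares of 16,000: Nikolai, Reuben, Pieter, and Cormac each take 16,000.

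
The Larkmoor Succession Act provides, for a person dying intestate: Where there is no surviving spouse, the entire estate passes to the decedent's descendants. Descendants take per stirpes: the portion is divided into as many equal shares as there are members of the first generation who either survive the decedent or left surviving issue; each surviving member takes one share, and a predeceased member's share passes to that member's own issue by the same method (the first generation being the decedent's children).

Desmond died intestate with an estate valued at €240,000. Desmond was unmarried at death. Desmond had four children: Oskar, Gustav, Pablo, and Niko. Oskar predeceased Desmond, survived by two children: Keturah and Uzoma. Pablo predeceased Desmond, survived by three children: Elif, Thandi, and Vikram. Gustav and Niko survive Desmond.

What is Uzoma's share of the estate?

Uzoma receives €30,000.

The entire €240,000 passes to the descendants.
That amount (€240,000) is divided into 4 shares of €60,000: Gustav and Niko each take €60,000; Oskar's €60,000 share passes to Oskar's issue; Pablo's €60,000 share passes to Pablo's issue.
Oskar's share (€60,000) is divided into 2 shares of €30,000: Keturah and Uzoma each take €30,000.
Pablo's share (€60,000) is divided into 3 shares of €20,000: Elif, Thandi, and Vikram each take €20,000.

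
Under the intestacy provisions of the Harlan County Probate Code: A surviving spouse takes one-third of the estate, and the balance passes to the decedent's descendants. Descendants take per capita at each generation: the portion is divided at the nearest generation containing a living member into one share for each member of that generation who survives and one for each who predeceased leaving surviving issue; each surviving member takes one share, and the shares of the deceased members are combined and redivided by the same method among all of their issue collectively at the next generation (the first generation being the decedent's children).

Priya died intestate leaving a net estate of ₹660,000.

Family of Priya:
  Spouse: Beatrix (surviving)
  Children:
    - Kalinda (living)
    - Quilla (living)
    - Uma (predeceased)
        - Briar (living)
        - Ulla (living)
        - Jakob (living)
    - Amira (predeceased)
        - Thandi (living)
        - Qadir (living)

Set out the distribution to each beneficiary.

Beatrix: ₹220,000; Kalinda: ₹110,000; Quilla: ₹110,000; Briar: ₹44,000; Ulla: ₹44,000; Jakob: ₹44,000; Thandi: ₹44,000; Qadir: ₹44,000

Beatrix takes one-third of ₹660,000 = ₹220,000. The remaining ₹440,000 passes to the descendants.
The descendants' portion (₹440,000) is divided at the children's generation into 4 shares of ₹110,000. Kalinda and Quilla each take ₹110,000. The 2 shares of the deceased (Uma and Amira) are combined into a pool of ₹220,000.
That pool (₹220,000) is divided at the grandchildren's generation equally among Briar, Ulla, Jakob, Thandi, and Qadir: ₹44,000 each.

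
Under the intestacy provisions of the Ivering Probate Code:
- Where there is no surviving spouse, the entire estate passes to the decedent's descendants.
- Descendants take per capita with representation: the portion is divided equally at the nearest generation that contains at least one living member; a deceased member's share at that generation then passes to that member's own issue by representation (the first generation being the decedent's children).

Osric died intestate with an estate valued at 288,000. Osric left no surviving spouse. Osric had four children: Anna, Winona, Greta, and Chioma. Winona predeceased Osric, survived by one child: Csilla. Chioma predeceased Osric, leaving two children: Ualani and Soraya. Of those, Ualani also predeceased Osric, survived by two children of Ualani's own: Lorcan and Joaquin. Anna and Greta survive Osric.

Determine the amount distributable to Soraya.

The entire 288,000 passes to the descendants.
That amount (288,000) is divided into 4 shares of 72,000: Anna and Greta each take 72,000; Winona's 72,000 share passes to Winona's issue; Chioma's 72,000 share passes to Chioma's issue.
Winona's share (72,000) passes entirely to Csilla.
Chioma's share (72,000) is divided into 2 shares of 36,000: Soraya takes 36,000; Ualani's 36,000 share passes to Ualani's issue.
Ualani's share (36,000) is divided into 2 shares of 18,000: Lorcan and Joaquin each take 18,000.

Soraya receives 36,000.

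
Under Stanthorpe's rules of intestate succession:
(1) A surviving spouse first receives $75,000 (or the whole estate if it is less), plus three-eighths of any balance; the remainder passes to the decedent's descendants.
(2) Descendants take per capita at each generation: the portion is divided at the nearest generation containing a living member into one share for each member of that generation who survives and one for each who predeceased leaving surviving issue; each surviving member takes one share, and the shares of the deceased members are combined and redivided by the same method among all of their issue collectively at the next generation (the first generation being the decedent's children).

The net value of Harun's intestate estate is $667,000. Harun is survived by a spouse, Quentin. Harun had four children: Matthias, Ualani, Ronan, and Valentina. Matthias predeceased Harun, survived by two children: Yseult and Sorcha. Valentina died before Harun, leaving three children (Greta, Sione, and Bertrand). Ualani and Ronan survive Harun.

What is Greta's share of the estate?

Greta receives $37,000.

Quentin first takes $75,000, leaving a balance of $592,000. Quentin then takes three-eighths of the balance ($222,000), for a total of $297,000. The remaining $370,000 passes to the descendants.
The descendants' portion ($370,000) is divided at the children's generation into 4 shares of $92,500. Ualani and Ronan each take $92,500. The 2 shares of the deceased (Matthias and Valentina) are combined into a pool of $185,000.
That pool ($185,000) is divided at the grandchildren's generation equally among Yseult, Sorcha, Greta, Sione, and Bertrand: $37,000 each.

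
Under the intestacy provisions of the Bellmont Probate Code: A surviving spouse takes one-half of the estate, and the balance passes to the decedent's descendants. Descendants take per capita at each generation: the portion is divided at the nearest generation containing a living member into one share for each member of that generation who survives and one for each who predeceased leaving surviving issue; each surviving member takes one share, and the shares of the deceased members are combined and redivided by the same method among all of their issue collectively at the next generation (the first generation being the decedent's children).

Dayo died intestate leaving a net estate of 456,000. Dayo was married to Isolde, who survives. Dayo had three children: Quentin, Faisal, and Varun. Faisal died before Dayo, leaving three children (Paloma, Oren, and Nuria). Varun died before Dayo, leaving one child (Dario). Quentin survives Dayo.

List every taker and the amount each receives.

Isolde: 228,000; Quentin: 76,000; Paloma: 38,000; Oren: 38,000; Nuria: 38,000; Dario: 38,000

Isolde takes one-half of 456,000 = 228,000. The remaining 228,000 passes to the descendants.
The descendants' portion (228,000) is divided at the children's generation into 3 shares of 76,000. Quentin takes 76,000. The 2 shares of the deceased (Faisal and Varun) are combined into a pool of 152,000.
That pool (152,000) is divided at the grandchildren's generation equally among Paloma, Oren, Nuria, and Dario: 38,000 each.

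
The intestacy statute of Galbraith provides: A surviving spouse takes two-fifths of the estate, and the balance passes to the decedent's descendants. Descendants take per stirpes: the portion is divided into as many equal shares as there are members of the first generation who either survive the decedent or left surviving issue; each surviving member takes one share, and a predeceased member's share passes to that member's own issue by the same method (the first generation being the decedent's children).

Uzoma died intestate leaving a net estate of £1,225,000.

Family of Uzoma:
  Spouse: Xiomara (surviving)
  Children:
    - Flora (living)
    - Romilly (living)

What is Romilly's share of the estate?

Xiomara takes two-fifths of £1,225,000 = £490,000. The remaining £735,000 passes to the descendants.
The descendants' portion (£735,000) is divided into 2 shares of £367,500: Flora and Romilly each take £367,500.

Romilly receives £367,500.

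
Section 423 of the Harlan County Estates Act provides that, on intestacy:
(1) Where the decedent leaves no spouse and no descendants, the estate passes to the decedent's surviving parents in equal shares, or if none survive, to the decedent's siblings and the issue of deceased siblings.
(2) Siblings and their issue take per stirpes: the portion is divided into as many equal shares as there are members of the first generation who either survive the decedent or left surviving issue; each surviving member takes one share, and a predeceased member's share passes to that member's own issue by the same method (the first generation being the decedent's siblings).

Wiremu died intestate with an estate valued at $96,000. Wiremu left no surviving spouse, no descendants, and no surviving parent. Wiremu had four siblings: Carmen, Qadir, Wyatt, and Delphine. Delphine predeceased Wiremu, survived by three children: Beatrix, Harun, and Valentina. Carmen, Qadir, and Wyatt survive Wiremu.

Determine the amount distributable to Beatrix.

The entire $96,000 passes to the siblings and their issue.
That amount ($96,000) is divided into 4 shares of $24,000: Carmen, Qadir, and Wyatt each take $24,000; Delphine's $24,000 share passes to Delphine's issue.
Delphine's share ($24,000) is divided into 3 shares of $8,000: Beatrix, Harun, and Valentina each take $8,000.

Beatrix receives $8,000.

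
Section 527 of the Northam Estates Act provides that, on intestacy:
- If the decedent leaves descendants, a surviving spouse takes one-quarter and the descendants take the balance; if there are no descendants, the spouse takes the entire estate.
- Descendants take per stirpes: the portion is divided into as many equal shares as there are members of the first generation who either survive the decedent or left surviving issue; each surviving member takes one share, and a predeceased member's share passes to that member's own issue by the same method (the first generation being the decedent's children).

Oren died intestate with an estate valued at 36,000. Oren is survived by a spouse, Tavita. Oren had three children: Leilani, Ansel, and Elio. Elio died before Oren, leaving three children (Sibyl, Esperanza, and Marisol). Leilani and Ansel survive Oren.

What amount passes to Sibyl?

Tavita takes one-quarter of 36,000 = 9,000. The remaining 27,000 passes to the descendants.
The descendants' portion (27,000) is divided into 3 shares of 9,000: Leilani and Ansel each take 9,000; Elio's 9,000 share passes to Elio's issue.
Elio's share (9,000) is divided into 3 shares of 3,000: Sibyl, Esperanza, and Marisol each take 3,000.

Sibyl receives 3,000.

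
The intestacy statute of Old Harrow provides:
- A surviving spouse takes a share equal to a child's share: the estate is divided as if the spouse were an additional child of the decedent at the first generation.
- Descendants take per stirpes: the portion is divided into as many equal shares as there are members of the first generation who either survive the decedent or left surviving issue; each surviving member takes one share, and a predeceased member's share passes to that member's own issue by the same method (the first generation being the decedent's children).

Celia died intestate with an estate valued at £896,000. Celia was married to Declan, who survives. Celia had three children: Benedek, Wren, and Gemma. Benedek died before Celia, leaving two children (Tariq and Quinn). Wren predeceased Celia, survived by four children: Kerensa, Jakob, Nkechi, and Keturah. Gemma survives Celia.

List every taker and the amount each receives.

Declan: £224,000; Tariq: £112,000; Quinn: £112,000; Kerensa: £56,000; Jakob: £56,000; Nkechi: £56,000; Keturah: £56,000; Gemma: £224,000

The spouse counts as an additional share at the children's level, so there are 4 primary shares of £224,000. Declan takes one such share (£224,000).
The children's combined portion (£672,000) is divided into 3 shares of £224,000: Gemma takes £224,000; Benedek's £224,000 share passes to Benedek's issue; Wren's £224,000 share passes to Wren's issue.
Benedek's share (£224,000) is divided into 2 shares of £112,000: Tariq and Quinn each take £112,000.
Wren's share (£224,000) is divided into 4 shares of £56,000: Kerensa, Jakob, Nkechi, and Keturah each take £56,000.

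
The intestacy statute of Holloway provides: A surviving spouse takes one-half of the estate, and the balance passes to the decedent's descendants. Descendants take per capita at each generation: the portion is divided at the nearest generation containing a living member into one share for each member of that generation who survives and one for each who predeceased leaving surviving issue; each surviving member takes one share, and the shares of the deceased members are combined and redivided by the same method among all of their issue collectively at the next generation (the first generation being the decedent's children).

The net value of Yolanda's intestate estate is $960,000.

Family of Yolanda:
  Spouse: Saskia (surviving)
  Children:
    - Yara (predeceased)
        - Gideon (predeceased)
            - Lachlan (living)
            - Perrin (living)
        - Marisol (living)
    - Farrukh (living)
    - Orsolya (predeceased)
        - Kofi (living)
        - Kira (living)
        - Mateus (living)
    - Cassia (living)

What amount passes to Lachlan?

Lachlan receives $24,000.

Saskia takes one-half of $960,000 = $480,000. The remaining $480,000 passes to the descendants.
The descendants' portion ($480,000) is divided at the children's generation into 4 shares of $120,000. Farrukh and Cassia each take $120,000. The 2 shares of the deceased (Yara and Orsolya) are combined into a pool of $240,000.
That pool ($240,000) is divided at the grandchildren's generation into 5 shares of $48,000. Marisol, Kofi, Kira, and Mateus each take $48,000. The remaining share for the deceased Gideon ($48,000) is carried to the next generation.
That pool ($48,000) is divided at the great-grandchildren's generation equally among Lachlan and Perrin: $24,000 each.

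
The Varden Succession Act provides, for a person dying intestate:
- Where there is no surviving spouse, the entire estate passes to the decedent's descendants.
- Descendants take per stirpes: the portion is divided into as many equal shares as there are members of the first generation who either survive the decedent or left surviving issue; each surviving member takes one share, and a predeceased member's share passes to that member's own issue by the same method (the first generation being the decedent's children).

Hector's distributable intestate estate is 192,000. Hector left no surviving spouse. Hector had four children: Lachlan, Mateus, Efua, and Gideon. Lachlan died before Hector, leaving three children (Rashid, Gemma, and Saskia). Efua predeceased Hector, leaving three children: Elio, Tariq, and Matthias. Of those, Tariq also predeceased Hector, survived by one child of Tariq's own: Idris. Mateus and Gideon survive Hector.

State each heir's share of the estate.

Rashid: 16,000; Gemma: 16,000; Saskia: 16,000; Mateus: 48,000; Elio: 16,000; Idris: 16,000; Matthias: 16,000; Gideon: 48,000

The entire 192,000 passes to the descendants.
That amount (192,000) is divided into 4 shares of 48,000: Mateus and Gideon each take 48,000; Lachlan's 48,000 share passes to Lachlan's issue; Efua's 48,000 share passes to Efua's issue.
Lachlan's share (48,000) is divided into 3 shares of 16,000: Rashid, Gemma, and Saskia each take 16,000.
Efua's share (48,000) is divided into 3 shares of 16,000: Elio and Matthias each take 16,000; Tariq's 16,000 share passes to Tariq's issue.
Tariq's share (16,000) passes entirely to Idris.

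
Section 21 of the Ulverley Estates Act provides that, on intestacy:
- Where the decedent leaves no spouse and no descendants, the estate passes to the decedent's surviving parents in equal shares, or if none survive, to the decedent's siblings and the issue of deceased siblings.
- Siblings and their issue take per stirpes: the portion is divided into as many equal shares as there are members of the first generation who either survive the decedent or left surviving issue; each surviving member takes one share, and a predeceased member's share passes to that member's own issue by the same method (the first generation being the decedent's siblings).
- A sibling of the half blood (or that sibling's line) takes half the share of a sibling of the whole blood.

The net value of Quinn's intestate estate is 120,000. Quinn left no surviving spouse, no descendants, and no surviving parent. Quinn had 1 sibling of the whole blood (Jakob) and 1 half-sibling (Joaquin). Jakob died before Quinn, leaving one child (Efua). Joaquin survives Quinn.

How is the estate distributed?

Efua: 80,000; Joaquin: 40,000

The entire 120,000 passes to the siblings and their issue.
Counting each half-blood sibling's line as half a unit, there are 3/2 units in 120,000, so one unit is 80,000. Whole-blood lines (Jakob) take 80,000 each; half-blood lines (Joaquin) take 40,000 each.
Jakob's share (80,000) passes entirely to Efua.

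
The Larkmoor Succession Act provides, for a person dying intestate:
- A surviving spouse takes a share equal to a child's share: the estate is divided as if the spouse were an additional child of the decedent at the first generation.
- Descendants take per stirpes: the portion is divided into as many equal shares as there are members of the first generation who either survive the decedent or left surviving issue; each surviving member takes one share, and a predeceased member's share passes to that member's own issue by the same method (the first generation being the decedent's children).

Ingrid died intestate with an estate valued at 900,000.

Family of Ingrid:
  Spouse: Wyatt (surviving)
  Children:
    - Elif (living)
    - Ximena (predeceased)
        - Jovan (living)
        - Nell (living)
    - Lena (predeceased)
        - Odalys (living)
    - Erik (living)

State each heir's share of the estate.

Wyatt: 180,000; Elif: 180,000; Jovan: 90,000; Nell: 90,000; Odalys: 180,000; Erik: 180,000

The spouse counts as an additional share at the children's level, so there are 5 primary shares of 180,000. Wyatt takes one such share (180,000).
The children's combined portion (720,000) is divided into 4 shares of 180,000: Elif and Erik each take 180,000; Ximena's 180,000 share passes to Ximena's issue; Lena's 180,000 share passes to Lena's issue.
Ximena's share (180,000) is divided into 2 shares of 90,000: Jovan and Nell each take 90,000.
Lena's share (180,000) passes entirely to Odalys.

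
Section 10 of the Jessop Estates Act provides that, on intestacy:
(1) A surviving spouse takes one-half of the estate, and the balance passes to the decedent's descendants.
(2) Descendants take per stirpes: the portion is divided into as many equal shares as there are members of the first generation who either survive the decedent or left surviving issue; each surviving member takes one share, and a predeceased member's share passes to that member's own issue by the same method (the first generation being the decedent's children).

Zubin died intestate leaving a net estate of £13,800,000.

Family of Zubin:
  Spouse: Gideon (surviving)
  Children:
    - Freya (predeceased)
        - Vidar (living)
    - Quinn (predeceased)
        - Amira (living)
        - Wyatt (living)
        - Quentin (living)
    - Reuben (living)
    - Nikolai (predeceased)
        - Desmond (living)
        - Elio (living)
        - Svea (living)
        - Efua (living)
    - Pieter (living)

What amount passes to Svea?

Gideon takes one-half of £13,800,000 = £6,900,000. The remaining £6,900,000 passes to the descendants.
The descendants' portion (£6,900,000) is divided into 5 shares of £1,380,000: Reuben and Pieter each take £1,380,000; Freya's £1,380,000 share passes to Freya's issue; Quinn's £1,380,000 share passes to Quinn's issue; Nikolai's £1,380,000 share passes to Nikolai's issue.
Freya's share (£1,380,000) passes entirely to Vidar.
Quinn's share (£1,380,000) is divided into 3 shares of £460,000: Amira, Wyatt, and Quentin each take £460,000.
Nikolai's share (£1,380,000) is divided into 4 shares of £345,000: Desmond, Elio, Svea, and Efua each take £345,000.

Svea receives £345,000.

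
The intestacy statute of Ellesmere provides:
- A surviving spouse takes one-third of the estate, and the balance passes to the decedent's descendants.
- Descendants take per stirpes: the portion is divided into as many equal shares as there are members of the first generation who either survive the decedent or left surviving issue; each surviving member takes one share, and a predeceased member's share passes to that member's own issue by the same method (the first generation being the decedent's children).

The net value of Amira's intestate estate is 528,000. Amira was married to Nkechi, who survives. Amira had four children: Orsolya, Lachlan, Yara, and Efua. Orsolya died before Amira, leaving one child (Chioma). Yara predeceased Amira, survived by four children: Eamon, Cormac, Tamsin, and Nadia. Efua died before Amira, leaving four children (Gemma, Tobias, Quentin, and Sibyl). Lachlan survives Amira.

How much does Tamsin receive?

Tamsin receives 22,000.

Nkechi takes one-third of 528,000 = 176,000. The remaining 352,000 passes to the descendants.
The descendants' portion (352,000) is divided into 4 shares of 88,000: Lachlan takes 88,000; Orsolya's 88,000 share passes to Orsolya's issue; Yara's 88,000 share passes to Yara's issue; Efua's 88,000 share passes to Efua's issue.
Orsolya's share (88,000) passes entirely to Chioma.
Yara's share (88,000) is divided into 4 shares of 22,000: Eamon, Cormac, Tamsin, and Nadia each take 22,000.
Efua's share (88,000) is divided into 4 shares of 22,000: Gemma, Tobias, Quentin, and Sibyl each take 22,000.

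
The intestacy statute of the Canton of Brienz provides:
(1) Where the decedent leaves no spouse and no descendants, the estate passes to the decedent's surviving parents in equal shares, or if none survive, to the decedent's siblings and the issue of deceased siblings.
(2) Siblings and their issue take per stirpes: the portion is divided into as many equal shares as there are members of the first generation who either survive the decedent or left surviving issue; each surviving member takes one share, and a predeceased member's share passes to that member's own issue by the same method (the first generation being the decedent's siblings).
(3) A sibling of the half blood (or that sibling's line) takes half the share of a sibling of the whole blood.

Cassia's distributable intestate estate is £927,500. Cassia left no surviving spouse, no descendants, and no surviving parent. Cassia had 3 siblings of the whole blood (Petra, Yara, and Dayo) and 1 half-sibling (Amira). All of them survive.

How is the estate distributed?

Petra: £265,000; Yara: £265,000; Dayo: £265,000; Amira: £132,500

The entire £927,500 passes to the siblings and their issue.
Counting each half-blood sibling's line as half a unit, there are 7/2 units in £927,500, so one unit is £265,000. Whole-blood lines (Petra, Yara, and Dayo) take £265,000 each; half-blood lines (Amira) take £132,500 each.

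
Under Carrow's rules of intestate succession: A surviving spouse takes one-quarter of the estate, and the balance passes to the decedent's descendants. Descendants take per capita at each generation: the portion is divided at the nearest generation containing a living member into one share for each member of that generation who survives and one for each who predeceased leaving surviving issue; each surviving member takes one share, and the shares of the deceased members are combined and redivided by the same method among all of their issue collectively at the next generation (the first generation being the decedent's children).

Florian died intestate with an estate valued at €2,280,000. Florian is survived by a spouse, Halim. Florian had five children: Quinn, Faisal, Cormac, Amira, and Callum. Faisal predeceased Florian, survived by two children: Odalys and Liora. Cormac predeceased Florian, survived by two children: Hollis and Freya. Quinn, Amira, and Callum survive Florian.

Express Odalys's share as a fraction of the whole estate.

Odalys receives 3/40 of the estate.

Halim takes one-quarter of €2,280,000 = €570,000. The remaining €1,710,000 passes to the descendants.
The descendants' portion (€1,710,000) is divided at the children's generation into 5 shares of €342,000. Quinn, Amira, and Callum each take €342,000. The 2 shares of the deceased (Faisal and Cormac) are combined into a pool of €684,000.
That pool (€684,000) is divided at the grandchildren's generation equally among Odalys, Liora, Hollis, and Freya: €171,000 each.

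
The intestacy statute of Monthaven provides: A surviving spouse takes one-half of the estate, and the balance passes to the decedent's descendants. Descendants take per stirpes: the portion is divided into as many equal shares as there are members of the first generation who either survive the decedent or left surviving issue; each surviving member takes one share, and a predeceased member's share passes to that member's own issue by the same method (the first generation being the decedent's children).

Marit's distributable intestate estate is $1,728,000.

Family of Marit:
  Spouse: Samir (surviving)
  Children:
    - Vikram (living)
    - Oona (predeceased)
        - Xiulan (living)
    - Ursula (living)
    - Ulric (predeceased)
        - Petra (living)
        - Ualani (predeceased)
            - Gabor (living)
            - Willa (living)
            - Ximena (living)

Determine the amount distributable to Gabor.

Gabor receives $36,000.

Samir takes one-half of $1,728,000 = $864,000. The remaining $864,000 passes to the descendants.
The descendants' portion ($864,000) is divided into 4 shares of $216,000: Vikram and Ursula each take $216,000; Oona's $216,000 share passes to Oona's issue; Ulric's $216,000 share passes to Ulric's issue.
Oona's share ($216,000) passes entirely to Xiulan.
Ulric's share ($216,000) is divided into 2 shares of $108,000: Petra takes $108,000; Ualani's $108,000 share passes to Ualani's issue.
Ualani's share ($108,000) is divided into 3 shares of $36,000: Gabor, Willa, and Ximena each take $36,000.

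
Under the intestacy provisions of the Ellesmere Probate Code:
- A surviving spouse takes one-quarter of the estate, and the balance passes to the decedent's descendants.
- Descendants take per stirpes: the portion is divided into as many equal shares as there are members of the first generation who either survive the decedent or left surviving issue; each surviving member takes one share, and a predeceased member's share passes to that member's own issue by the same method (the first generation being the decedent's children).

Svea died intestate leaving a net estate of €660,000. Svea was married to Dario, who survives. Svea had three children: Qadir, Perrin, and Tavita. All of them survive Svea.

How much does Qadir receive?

Dario takes one-quarter of €660,000 = €165,000. The remaining €495,000 passes to the descendants.
The descendants' portion (€495,000) is divided into 3 shares of €165,000: Qadir, Perrin, and Tavita each take €165,000.

Qadir receives €165,000.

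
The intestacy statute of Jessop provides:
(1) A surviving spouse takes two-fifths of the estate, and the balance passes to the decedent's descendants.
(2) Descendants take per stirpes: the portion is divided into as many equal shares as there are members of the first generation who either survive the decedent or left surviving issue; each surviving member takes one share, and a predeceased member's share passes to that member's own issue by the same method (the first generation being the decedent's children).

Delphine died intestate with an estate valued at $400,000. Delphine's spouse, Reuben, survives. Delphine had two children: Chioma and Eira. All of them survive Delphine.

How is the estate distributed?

Reuben: $160,000; Chioma: $120,000; Eira: $120,000

Reuben takes two-fifths of $400,000 = $160,000. The remaining $240,000 passes to the descendants.
The descendants' portion ($240,000) is divided into 2 shares of $120,000: Chioma and Eira each take $120,000.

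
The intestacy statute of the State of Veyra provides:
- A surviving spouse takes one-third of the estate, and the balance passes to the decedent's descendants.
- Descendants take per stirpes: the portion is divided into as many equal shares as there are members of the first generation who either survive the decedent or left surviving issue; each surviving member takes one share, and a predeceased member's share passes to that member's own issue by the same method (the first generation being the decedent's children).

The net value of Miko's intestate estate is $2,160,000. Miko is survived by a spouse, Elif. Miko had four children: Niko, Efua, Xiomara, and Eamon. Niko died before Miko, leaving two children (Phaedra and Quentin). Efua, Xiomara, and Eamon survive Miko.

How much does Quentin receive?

Quentin receives $180,000.

Elif takes one-third of $2,160,000 = $720,000. The remaining $1,440,000 passes to the descendants.
The descendants' portion ($1,440,000) is divided into 4 shares of $360,000: Efua, Xiomara, and Eamon each take $360,000; Niko's $360,000 share passes to Niko's issue.
Niko's share ($360,000) is divided into 2 shares of $180,000: Phaedra and Quentin each take $180,000.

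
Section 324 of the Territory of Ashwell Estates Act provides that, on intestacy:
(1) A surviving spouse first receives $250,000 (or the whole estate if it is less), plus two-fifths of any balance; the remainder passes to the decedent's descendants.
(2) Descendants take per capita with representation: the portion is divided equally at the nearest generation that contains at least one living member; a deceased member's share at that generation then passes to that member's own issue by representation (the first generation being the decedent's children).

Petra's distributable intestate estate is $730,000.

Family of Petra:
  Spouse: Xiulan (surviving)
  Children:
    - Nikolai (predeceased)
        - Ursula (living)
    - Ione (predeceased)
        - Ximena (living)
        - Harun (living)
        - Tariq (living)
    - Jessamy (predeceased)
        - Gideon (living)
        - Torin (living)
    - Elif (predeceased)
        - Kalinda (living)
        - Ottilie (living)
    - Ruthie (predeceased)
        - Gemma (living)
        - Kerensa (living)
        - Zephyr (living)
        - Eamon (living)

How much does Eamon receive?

Xiulan first takes $250,000, leaving a balance of $480,000. Xiulan then takes two-fifths of the balance ($192,000), for a total of $442,000. The remaining $288,000 passes to the descendants.
No child survives, so the initial division is made at the grandchildren's generation.
The descendants' portion ($288,000) is divided into 12 shares of $24,000: Ursula, Ximena, Harun, Tariq, Gideon, Torin, Kalinda, Ottilie, Gemma, Kerensa, Zephyr, and Eamon each take $24,000.

Eamon receives $24,000.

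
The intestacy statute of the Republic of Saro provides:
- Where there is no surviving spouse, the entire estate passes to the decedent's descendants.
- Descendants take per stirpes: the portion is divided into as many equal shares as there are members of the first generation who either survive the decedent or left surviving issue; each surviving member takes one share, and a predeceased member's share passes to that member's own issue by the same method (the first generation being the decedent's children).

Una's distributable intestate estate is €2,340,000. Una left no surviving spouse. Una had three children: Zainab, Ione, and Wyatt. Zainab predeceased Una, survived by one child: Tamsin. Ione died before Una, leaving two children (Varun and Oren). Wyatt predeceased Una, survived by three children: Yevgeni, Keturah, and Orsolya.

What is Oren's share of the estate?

The entire €2,340,000 passes to the descendants.
That amount (€2,340,000) is divided into 3 shares of €780,000: Zainab's €780,000 share passes to Zainab's issue; Ione's €780,000 share passes to Ione's issue; Wyatt's €780,000 share passes to Wyatt's issue.
Zainab's share (€780,000) passes entirely to Tamsin.
Ione's share (€780,000) is divided into 2 shares of €390,000: Varun and Oren each take €390,000.
Wyatt's share (€780,000) is divided into 3 shares of €260,000: Yevgeni, Keturah, and Orsolya each take €260,000.

Oren receives €390,000.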